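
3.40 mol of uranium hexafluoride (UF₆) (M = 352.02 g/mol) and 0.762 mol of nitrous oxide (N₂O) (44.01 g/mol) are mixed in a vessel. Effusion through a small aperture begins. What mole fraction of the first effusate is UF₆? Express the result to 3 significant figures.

The effusion rate of species i is ∝ p_i/√M_i ∝ n_i/√M_i.
So x_UF₆ in the escaping gas = (n_UF₆/√M_UF₆) / Σ(n_i/√M_i)
= (3.40/√352.02) / (3.40/√352.02 + 0.762/√44.01) = 0.1812/(0.1812 + 0.1149) = 0.612.

0.612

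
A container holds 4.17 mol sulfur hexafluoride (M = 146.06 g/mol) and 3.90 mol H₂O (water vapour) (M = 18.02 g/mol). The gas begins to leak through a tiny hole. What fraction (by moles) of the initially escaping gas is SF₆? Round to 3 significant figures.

The effusion rate of species i is ∝ p_i/√M_i ∝ n_i/√M_i.
x_SF₆(eff) = (n_SF₆/√M_SF₆) / (n_SF₆/√M_SF₆ + n_H₂O/√M_H₂O)
= (4.17/√146.06) / (4.17/√146.06 + 3.90/√18.02) = 0.3450/(0.3450 + 0.9187) = 0.273.

0.273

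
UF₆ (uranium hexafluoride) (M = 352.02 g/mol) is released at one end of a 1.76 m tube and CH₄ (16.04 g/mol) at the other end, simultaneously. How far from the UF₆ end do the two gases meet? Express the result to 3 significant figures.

0.310 m

Graham's law gives d_UF₆/d_CH₄ = rate_UF₆/rate_CH₄ = √(M_CH₄/M_UF₆) = √(16.04/352.02) = 0.2135.
With d_UF₆ + d_CH₄ = 1.76 m, d_CH₄ = 1.76/(1 + 0.2135) = 1.450 m.
d_UF₆ = 1.76 − 1.450 = 0.310 m.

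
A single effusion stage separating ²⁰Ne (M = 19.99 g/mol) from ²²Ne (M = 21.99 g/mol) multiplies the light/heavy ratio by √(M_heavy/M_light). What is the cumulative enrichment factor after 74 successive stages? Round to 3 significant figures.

The single-stage factor is √(M_heavy/M_light), so 74 stages give [√(21.99/19.99)]^74 = (21.99/19.99)^(74/2).
= 1.10005^37 = 34.1.

34.1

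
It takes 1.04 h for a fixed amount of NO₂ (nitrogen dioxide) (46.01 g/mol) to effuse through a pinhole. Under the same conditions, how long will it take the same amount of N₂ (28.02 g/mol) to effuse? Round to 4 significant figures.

From Graham's law, t_N₂/t_NO₂ = √(M_N₂/M_NO₂) = √(28.02/46.01) = √0.6090 = 0.7804.
So the time for N₂ is 1.04 × 0.7804 = 0.8116 h.

0.8116 h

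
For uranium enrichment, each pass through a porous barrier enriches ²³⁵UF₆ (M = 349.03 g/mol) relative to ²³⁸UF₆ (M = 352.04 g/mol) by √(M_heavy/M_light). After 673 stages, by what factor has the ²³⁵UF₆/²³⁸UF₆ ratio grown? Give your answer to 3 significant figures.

After 673 stages the ratio has grown by (√(352.04/349.03))^673 = (352.04/349.03)^(673/2).
= 1.00862^(673/2) = 18.0.

18.0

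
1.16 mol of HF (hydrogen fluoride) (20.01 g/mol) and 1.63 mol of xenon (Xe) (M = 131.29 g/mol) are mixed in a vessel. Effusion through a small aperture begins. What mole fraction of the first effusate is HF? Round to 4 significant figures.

0.6458

Effusion rate of each component ∝ n_i/√M_i (partial pressure × 1/√M).
x_HF(eff) = (n_HF/√M_HF) / (n_HF/√M_HF + n_Xe/√M_Xe)
= (1.16/√20.01) / (1.16/√20.01 + 1.63/√131.29) = 0.2593/(0.2593 + 0.1423) = 0.6458.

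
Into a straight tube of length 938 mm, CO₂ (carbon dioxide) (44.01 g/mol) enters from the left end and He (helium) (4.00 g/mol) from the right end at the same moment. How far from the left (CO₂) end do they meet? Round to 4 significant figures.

217.3 mm

Graham's law gives d_CO₂/d_He = rate_CO₂/rate_He = √(M_He/M_CO₂) = √(4.00/44.01) = 0.3015.
With d_CO₂ + d_He = 938 mm, d_He = 938/(1 + 0.3015) = 720.7 mm.
d_CO₂ = 938 − 720.7 = 217.3 mm.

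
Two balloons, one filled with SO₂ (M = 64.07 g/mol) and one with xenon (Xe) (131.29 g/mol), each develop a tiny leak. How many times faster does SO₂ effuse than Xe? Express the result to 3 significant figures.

1.43

Graham's law gives rate_SO₂/rate_Xe = √(M_Xe/M_SO₂) = √(131.29/64.07) = √2.049 = 1.43.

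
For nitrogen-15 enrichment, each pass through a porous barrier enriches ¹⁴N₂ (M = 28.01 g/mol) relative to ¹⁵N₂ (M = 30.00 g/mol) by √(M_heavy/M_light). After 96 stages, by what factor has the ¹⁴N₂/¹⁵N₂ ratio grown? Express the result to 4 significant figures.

Overall factor = α^96 with α = √(30.00/28.01), i.e. (30.00/28.01)^(96/2).
= 1.07105^48 = 26.96.

26.96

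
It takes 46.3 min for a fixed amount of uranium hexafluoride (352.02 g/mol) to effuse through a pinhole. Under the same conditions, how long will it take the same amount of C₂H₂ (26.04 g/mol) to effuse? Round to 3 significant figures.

From Graham's law, t_C₂H₂/t_UF₆ = √(M_C₂H₂/M_UF₆) = √(26.04/352.02) = √0.07397 = 0.2720.
So the time for C₂H₂ is 46.3 × 0.2720 = 12.6 min.

12.6 min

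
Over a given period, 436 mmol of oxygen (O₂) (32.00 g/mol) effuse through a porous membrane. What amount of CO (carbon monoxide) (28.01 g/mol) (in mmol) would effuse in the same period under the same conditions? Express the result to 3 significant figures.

466 mmol

Since effusion rate ∝ 1/√M, rate_CO/rate_O₂ = √(M_O₂/M_CO) = √(32.00/28.01) = √1.142 = 1.069.
So the amount for CO is 436 × 1.069 = 466 mmol.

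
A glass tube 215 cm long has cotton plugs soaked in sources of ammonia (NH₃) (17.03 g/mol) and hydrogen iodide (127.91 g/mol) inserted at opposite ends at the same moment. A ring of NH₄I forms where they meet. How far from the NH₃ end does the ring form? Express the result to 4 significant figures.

157.5 cm

The fronts meet when d_NH₃ + d_HI = L with d_NH₃/d_HI = √(M_HI/M_NH₃) (Graham's law). Here √(M_HI/M_NH₃) = √(127.91/17.03) = 2.741.
With d_NH₃ + d_HI = 215 cm, d_HI = 215/(1 + 2.741) = 57.48 cm.
d_NH₃ = 215 − 57.48 = 157.5 cm.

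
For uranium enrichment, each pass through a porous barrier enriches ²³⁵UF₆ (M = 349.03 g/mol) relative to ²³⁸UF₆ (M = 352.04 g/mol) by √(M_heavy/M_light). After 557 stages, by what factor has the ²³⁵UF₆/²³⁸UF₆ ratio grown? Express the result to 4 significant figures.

The single-stage factor is √(M_heavy/M_light), so 557 stages give [√(352.04/349.03)]^557 = (352.04/349.03)^(557/2).
= 1.00862^(557/2) = 10.93.

10.93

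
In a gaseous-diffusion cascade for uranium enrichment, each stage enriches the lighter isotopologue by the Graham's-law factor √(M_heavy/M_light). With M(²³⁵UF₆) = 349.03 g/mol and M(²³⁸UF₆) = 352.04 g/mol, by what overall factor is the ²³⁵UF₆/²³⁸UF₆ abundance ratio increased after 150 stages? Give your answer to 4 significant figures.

Each stage multiplies the ratio by α = √(352.04/349.03), so after 150 stages the overall factor is α^150 = (352.04/349.03)^(150/2).
= 1.00862^75 = 1.904.

1.904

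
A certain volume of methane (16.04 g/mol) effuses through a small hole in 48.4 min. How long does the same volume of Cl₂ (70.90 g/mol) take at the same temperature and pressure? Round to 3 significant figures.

From Graham's law, t_Cl₂/t_CH₄ = √(M_Cl₂/M_CH₄) = √(70.90/16.04) = √4.420 = 2.102.
So the time for Cl₂ is 48.4 × 2.102 = 102 min.

102 min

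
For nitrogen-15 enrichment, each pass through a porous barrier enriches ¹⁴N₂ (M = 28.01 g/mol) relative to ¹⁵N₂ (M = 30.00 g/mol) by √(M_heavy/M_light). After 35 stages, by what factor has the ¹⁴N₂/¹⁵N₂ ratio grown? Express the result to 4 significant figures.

Each stage multiplies the ratio by α = √(30.00/28.01), so after 35 stages the overall factor is α^35 = (30.00/28.01)^(35/2).
= 1.07105^(35/2) = 3.324.

3.324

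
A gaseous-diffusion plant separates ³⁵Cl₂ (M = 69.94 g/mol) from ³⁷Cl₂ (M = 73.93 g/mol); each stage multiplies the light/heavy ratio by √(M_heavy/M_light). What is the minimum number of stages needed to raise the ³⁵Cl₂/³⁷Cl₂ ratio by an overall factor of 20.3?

Per stage α = (73.93/69.94)^(1/2) = 1.05705^0.5, giving ln α = 0.02774.
Need α^N ≥ 20.3 ⇒ N ≥ ln(20.3) / ln α = 3.011 / 0.02774 = 108.53.
So at least 109 stages are needed.

109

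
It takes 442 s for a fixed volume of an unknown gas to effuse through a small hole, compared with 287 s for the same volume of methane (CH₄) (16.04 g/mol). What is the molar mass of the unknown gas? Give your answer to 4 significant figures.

38.04 g/mol

Since effusion rate ∝ 1/√M, t_X/t_CH₄ = √(M_X/M_CH₄).
442/287 = 1.540 = √(M_X/16.04)
M_X = 16.04 × 1.540² = 16.04 × 2.372 = 38.04 g/mol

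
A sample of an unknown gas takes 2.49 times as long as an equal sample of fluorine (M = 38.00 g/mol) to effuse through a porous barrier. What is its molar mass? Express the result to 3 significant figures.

Since effusion rate ∝ 1/√M, t_X/t_F₂ = √(M_X/M_F₂).
2.49 = √(M_X/38.00)
M_X = 38.00 × 2.49² = 38.00 × 6.200 = 236 g/mol

236 g/mol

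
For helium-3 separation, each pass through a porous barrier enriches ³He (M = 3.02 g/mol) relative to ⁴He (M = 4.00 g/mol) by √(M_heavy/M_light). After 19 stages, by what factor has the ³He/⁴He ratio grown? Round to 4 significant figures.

Overall factor = α^19 with α = √(4.00/3.02), i.e. (4.00/3.02)^(19/2).
= 1.32450^(19/2) = 14.44.

14.44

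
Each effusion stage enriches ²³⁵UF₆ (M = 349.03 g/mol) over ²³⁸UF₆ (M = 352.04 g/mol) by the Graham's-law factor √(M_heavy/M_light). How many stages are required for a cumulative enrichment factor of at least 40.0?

860

With α = √(352.04/349.03) per stage, ln α = ½ ln(1.00862) = 0.004293.
Need α^N ≥ 40.0 ⇒ N ≥ ln(40.0) / ln α = 3.689 / 0.004293 = 859.18.
So at least 860 stages are needed.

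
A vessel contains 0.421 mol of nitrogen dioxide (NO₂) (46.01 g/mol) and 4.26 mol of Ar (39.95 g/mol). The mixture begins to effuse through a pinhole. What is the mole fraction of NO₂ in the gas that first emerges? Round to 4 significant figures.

Each component's effusion rate ∝ (its partial pressure)·(1/√M) ∝ n_i/√M_i.
x_NO₂(eff) = (n_NO₂/√M_NO₂) / (n_NO₂/√M_NO₂ + n_Ar/√M_Ar)
= (0.421/√46.01) / (0.421/√46.01 + 4.26/√39.95) = 0.06207/(0.06207 + 0.6740) = 0.08432.

0.08432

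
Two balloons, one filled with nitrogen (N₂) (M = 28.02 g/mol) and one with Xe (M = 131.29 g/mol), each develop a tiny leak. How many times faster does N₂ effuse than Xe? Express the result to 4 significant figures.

2.165

From Graham's law, rate_N₂/rate_Xe = √(M_Xe/M_N₂) = √(131.29/28.02) = √4.686 = 2.165.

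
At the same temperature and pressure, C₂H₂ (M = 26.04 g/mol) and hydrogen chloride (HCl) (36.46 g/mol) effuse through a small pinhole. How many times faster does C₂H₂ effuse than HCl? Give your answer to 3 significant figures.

1.18

Using Graham's law: rate_C₂H₂/rate_HCl = √(M_HCl/M_C₂H₂) = √(36.46/26.04) = √1.400 = 1.18.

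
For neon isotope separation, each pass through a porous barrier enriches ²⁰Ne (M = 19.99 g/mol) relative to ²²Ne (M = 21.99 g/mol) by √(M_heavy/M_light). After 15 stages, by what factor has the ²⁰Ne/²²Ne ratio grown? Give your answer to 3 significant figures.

The single-stage factor is √(M_heavy/M_light), so 15 stages give [√(21.99/19.99)]^15 = (21.99/19.99)^(15/2).
= 1.10005^(15/2) = 2.04.

2.04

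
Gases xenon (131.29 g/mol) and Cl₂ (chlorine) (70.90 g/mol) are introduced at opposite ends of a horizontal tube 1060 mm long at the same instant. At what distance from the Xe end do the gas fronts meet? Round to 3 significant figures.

Graham's law gives d_Xe/d_Cl₂ = rate_Xe/rate_Cl₂ = √(M_Cl₂/M_Xe) = √(70.90/131.29) = 0.7349.
With d_Xe + d_Cl₂ = 1060 mm, d_Cl₂ = 1060/(1 + 0.7349) = 611.0 mm.
d_Xe = 1060 − 611.0 = 449 mm.

449 mm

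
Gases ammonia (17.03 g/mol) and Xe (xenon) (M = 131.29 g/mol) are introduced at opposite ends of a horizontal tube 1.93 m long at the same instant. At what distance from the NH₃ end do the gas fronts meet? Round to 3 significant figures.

1.42 m

Graham's law gives d_NH₃/d_Xe = rate_NH₃/rate_Xe = √(M_Xe/M_NH₃) = √(131.29/17.03) = 2.777.
With d_NH₃ + d_Xe = 1.93 m, d_Xe = 1.93/(1 + 2.777) = 0.5110 m.
d_NH₃ = 1.93 − 0.5110 = 1.42 m.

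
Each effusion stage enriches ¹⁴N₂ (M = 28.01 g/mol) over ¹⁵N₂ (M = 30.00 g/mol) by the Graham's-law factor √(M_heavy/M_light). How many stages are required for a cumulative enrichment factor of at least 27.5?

97

With α = √(30.00/28.01) per stage, ln α = ½ ln(1.07105) = 0.03432.
Need α^N ≥ 27.5 ⇒ N ≥ ln(27.5) / ln α = 3.314 / 0.03432 = 96.57.
Rounding up, N = 97 stages.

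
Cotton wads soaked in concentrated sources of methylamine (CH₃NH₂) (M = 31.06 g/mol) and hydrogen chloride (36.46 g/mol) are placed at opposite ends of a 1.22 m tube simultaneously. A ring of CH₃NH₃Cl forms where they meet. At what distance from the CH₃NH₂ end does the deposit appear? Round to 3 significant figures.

In equal time, each gas travels a distance ∝ its rate ∝ 1/√M, so d_CH₃NH₂/d_HCl = √(M_HCl/M_CH₃NH₂) = √(36.46/31.06) = 1.083.
With d_CH₃NH₂ + d_HCl = 1.22 m, d_HCl = 1.22/(1 + 1.083) = 0.5856 m.
d_CH₃NH₂ = 1.22 − 0.5856 = 0.634 m.

0.634 m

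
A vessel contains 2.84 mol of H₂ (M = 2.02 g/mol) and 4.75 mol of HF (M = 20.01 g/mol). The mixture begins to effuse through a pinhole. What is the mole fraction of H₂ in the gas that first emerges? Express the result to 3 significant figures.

Effusion rate of each component ∝ n_i/√M_i (partial pressure × 1/√M).
Mole fraction of H₂ in the effusate = (n_H₂/√M_H₂) / (n_H₂/√M_H₂ + n_HF/√M_HF)
= (2.84/√2.02) / (2.84/√2.02 + 4.75/√20.01) = 1.998/(1.998 + 1.062) = 0.653.

0.653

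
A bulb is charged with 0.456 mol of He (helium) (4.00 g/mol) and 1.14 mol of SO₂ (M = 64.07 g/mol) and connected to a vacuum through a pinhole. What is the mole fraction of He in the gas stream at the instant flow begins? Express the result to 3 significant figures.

0.616

Each component's effusion rate ∝ (its partial pressure)·(1/√M) ∝ n_i/√M_i.
Mole fraction of He in the effusate = (n_He/√M_He) / (n_He/√M_He + n_SO₂/√M_SO₂)
= (0.456/√4.00) / (0.456/√4.00 + 1.14/√64.07) = 0.2280/(0.2280 + 0.1424) = 0.616.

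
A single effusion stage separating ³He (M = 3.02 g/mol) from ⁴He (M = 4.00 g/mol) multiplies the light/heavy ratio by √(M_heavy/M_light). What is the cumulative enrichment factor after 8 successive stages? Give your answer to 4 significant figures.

After 8 stages the ratio has grown by (√(4.00/3.02))^8 = (4.00/3.02)^(8/2).
= 1.32450^4 = 3.078.

3.078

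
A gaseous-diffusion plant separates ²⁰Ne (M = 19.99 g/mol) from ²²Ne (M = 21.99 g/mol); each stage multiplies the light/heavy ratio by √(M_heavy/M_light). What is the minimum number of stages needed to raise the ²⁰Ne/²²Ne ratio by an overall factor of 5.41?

Single-stage factor α = √(21.99/19.99), so ln α = ½ ln(1.10005) = 0.04768.
Need α^N ≥ 5.41 ⇒ N ≥ ln(5.41) / ln α = 1.688 / 0.04768 = 35.41.
Minimum whole number of stages: N = 36.

36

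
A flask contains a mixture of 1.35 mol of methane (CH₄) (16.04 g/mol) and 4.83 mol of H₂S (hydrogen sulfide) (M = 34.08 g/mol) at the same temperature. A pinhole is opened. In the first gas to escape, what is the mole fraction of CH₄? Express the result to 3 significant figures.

Each component's effusion rate ∝ (its partial pressure)·(1/√M) ∝ n_i/√M_i.
So x_CH₄ in the escaping gas = (n_CH₄/√M_CH₄) / Σ(n_i/√M_i)
= (1.35/√16.04) / (1.35/√16.04 + 4.83/√34.08) = 0.3371/(0.3371 + 0.8274) = 0.289.

0.289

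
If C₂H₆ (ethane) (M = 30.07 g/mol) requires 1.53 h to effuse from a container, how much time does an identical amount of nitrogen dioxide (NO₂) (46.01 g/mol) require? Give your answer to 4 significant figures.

By Graham's law, t_NO₂/t_C₂H₆ = √(M_NO₂/M_C₂H₆) = √(46.01/30.07) = √1.530 = 1.237.
So the time for NO₂ is 1.53 × 1.237 = 1.893 h.

1.893 h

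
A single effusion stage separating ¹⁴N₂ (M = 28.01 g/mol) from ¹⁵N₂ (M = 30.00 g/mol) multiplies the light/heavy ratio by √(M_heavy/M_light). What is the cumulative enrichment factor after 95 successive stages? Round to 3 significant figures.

After 95 stages the ratio has grown by (√(30.00/28.01))^95 = (30.00/28.01)^(95/2).
= 1.07105^(95/2) = 26.1.

26.1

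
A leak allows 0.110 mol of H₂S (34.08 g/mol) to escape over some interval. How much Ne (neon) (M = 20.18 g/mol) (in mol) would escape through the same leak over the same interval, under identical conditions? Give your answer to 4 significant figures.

By Graham's law, rate_Ne/rate_H₂S = √(M_H₂S/M_Ne) = √(34.08/20.18) = √1.689 = 1.300.
So the amount for Ne is 0.110 × 1.300 = 0.1429 mol.

0.1429 mol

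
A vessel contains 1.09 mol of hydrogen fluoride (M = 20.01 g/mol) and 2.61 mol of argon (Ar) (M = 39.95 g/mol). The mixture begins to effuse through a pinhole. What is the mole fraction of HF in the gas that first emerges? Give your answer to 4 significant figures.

The effusion rate of species i is ∝ p_i/√M_i ∝ n_i/√M_i.
x_HF(eff) = (n_HF/√M_HF) / (n_HF/√M_HF + n_Ar/√M_Ar)
= (1.09/√20.01) / (1.09/√20.01 + 2.61/√39.95) = 0.2437/(0.2437 + 0.4129) = 0.3711.

0.3711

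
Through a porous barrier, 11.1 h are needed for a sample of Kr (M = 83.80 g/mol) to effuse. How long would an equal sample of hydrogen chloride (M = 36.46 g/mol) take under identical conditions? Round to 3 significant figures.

Graham's law gives t_HCl/t_Kr = √(M_HCl/M_Kr) = √(36.46/83.80) = √0.4351 = 0.6596.
So the time for HCl is 11.1 × 0.6596 = 7.32 h.

7.32 h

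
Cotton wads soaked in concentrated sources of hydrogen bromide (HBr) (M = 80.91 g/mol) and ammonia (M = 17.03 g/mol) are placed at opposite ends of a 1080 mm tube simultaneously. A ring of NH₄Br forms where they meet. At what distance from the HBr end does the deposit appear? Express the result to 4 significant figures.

Distances travelled in equal time are proportional to diffusion rates, so d_HBr/d_NH₃ = √(M_NH₃/M_HBr) = √(17.03/80.91) = 0.4588.
With d_HBr + d_NH₃ = 1080 mm, d_NH₃ = 1080/(1 + 0.4588) = 740.3 mm.
d_HBr = 1080 − 740.3 = 339.7 mm.

339.7 mm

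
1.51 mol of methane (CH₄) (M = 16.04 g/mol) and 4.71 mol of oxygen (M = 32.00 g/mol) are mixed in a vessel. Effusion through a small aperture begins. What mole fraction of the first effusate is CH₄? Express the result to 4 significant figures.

Rate_i ∝ x_i/√M_i (Graham's law weighted by mole fraction), so the effusate composition follows n_i/√M_i.
x_CH₄(eff) = (n_CH₄/√M_CH₄) / (n_CH₄/√M_CH₄ + n_O₂/√M_O₂)
= (1.51/√16.04) / (1.51/√16.04 + 4.71/√32.00) = 0.3770/(0.3770 + 0.8326) = 0.3117.

0.3117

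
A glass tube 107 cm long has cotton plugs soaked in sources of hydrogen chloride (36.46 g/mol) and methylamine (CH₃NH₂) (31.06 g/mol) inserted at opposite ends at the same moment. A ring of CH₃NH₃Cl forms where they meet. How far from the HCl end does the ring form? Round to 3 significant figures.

51.4 cm

Graham's law gives d_HCl/d_CH₃NH₂ = rate_HCl/rate_CH₃NH₂ = √(M_CH₃NH₂/M_HCl) = √(31.06/36.46) = 0.9230.
With d_HCl + d_CH₃NH₂ = 107 cm, d_CH₃NH₂ = 107/(1 + 0.9230) = 55.64 cm.
d_HCl = 107 − 55.64 = 51.4 cm.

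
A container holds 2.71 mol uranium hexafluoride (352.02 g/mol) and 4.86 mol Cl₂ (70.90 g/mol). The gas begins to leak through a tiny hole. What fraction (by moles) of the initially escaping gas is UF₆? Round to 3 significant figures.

0.200

Rate_i ∝ x_i/√M_i (Graham's law weighted by mole fraction), so the effusate composition follows n_i/√M_i.
x_UF₆(eff) = (n_UF₆/√M_UF₆) / (n_UF₆/√M_UF₆ + n_Cl₂/√M_Cl₂)
= (2.71/√352.02) / (2.71/√352.02 + 4.86/√70.90) = 0.1444/(0.1444 + 0.5772) = 0.200.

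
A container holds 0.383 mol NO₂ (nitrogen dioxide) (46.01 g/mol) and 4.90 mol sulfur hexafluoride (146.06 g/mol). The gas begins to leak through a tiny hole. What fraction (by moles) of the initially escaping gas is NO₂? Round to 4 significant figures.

0.1222

The effusion rate of species i is ∝ p_i/√M_i ∝ n_i/√M_i.
x_NO₂(eff) = (n_NO₂/√M_NO₂) / (n_NO₂/√M_NO₂ + n_SF₆/√M_SF₆)
= (0.383/√46.01) / (0.383/√46.01 + 4.90/√146.06) = 0.05646/(0.05646 + 0.4054) = 0.1222.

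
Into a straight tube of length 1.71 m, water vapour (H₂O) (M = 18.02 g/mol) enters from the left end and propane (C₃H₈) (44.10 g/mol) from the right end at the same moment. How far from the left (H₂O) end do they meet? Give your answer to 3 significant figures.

1.04 m

The fronts meet when d_H₂O + d_C₃H₈ = L with d_H₂O/d_C₃H₈ = √(M_C₃H₈/M_H₂O) (Graham's law). Here √(M_C₃H₈/M_H₂O) = √(44.10/18.02) = 1.564.
With d_H₂O + d_C₃H₈ = 1.71 m, d_C₃H₈ = 1.71/(1 + 1.564) = 0.6668 m.
d_H₂O = 1.71 − 0.6668 = 1.04 m.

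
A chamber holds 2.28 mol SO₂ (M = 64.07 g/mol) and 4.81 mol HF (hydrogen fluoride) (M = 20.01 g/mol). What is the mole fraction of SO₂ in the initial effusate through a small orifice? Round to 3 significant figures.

0.209

Effusion rate of each component ∝ n_i/√M_i (partial pressure × 1/√M).
x_SO₂(eff) = (n_SO₂/√M_SO₂) / (n_SO₂/√M_SO₂ + n_HF/√M_HF)
= (2.28/√64.07) / (2.28/√64.07 + 4.81/√20.01) = 0.2848/(0.2848 + 1.075) = 0.209.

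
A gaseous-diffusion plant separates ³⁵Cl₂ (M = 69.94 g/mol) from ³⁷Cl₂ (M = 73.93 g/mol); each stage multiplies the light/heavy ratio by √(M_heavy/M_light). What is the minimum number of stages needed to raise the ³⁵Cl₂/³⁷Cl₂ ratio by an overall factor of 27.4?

With α = √(73.93/69.94) per stage, ln α = ½ ln(1.05705) = 0.02774.
Need α^N ≥ 27.4 ⇒ N ≥ ln(27.4) / ln α = 3.311 / 0.02774 = 119.34.
Rounding up, N = 120 stages.

120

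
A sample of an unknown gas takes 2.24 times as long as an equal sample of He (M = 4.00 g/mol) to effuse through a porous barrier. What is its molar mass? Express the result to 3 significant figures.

20.1 g/mol

Using Graham's law: t_X/t_He = √(M_X/M_He).
2.24 = √(M_X/4.00)
M_X = 4.00 × 2.24² = 4.00 × 5.018 = 20.1 g/mol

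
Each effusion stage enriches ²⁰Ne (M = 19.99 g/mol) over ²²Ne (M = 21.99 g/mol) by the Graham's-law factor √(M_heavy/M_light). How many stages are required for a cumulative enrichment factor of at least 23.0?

With α = √(21.99/19.99) per stage, ln α = ½ ln(1.10005) = 0.04768.
Need α^N ≥ 23.0 ⇒ N ≥ ln(23.0) / ln α = 3.135 / 0.04768 = 65.76.
Rounding up, N = 66 stages.

66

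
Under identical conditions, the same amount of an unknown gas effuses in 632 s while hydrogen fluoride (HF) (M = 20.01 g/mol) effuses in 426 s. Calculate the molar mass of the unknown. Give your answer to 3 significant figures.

Using Graham's law: t_X/t_HF = √(M_X/M_HF).
632/426 = 1.484 = √(M_X/20.01)
M_X = 20.01 × 1.484² = 20.01 × 2.201 = 44.0 g/mol

44.0 g/mol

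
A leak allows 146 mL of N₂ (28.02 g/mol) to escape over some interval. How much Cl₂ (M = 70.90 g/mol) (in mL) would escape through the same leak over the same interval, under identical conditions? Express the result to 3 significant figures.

Since effusion rate ∝ 1/√M, rate_Cl₂/rate_N₂ = √(M_N₂/M_Cl₂) = √(28.02/70.90) = √0.3952 = 0.6287.
So the volume for Cl₂ is 146 × 0.6287 = 91.8 mL.

91.8 mL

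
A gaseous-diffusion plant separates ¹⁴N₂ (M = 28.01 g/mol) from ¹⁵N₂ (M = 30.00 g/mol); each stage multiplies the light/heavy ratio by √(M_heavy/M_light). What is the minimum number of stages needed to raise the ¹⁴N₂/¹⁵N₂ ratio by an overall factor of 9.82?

With α = √(30.00/28.01) per stage, ln α = ½ ln(1.07105) = 0.03432.
Need α^N ≥ 9.82 ⇒ N ≥ ln(9.82) / ln α = 2.284 / 0.03432 = 66.57.
So at least 67 stages are needed.

67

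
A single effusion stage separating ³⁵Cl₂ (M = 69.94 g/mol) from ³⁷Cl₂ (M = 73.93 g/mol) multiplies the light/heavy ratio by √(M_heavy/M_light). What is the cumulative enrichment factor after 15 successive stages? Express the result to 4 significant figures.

1.516

The single-stage factor is √(M_heavy/M_light), so 15 stages give [√(73.93/69.94)]^15 = (73.93/69.94)^(15/2).
= 1.05705^(15/2) = 1.516.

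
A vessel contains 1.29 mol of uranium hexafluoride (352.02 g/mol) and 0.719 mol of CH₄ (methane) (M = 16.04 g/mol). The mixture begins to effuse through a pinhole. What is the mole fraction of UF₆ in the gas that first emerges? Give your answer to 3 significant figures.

Rate_i ∝ x_i/√M_i (Graham's law weighted by mole fraction), so the effusate composition follows n_i/√M_i.
So x_UF₆ in the escaping gas = (n_UF₆/√M_UF₆) / Σ(n_i/√M_i)
= (1.29/√352.02) / (1.29/√352.02 + 0.719/√16.04) = 0.06876/(0.06876 + 0.1795) = 0.277.

0.277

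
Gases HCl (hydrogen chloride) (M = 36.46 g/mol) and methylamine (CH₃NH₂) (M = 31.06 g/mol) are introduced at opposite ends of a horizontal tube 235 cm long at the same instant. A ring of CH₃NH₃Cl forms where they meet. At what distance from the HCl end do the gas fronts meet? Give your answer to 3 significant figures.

113 cm

Distances travelled in equal time are proportional to diffusion rates, so d_HCl/d_CH₃NH₂ = √(M_CH₃NH₂/M_HCl) = √(31.06/36.46) = 0.9230.
With d_HCl + d_CH₃NH₂ = 235 cm, d_CH₃NH₂ = 235/(1 + 0.9230) = 122.2 cm.
d_HCl = 235 − 122.2 = 113 cm.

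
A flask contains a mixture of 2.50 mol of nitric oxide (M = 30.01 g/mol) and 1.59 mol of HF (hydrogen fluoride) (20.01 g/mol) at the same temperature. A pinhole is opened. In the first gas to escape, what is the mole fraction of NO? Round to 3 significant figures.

The effusion rate of species i is ∝ p_i/√M_i ∝ n_i/√M_i.
So x_NO in the escaping gas = (n_NO/√M_NO) / Σ(n_i/√M_i)
= (2.50/√30.01) / (2.50/√30.01 + 1.59/√20.01) = 0.4564/(0.4564 + 0.3554) = 0.562.

0.562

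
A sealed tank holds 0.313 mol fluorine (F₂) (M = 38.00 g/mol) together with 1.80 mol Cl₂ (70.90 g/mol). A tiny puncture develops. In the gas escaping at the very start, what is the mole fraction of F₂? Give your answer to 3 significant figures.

0.192

Effusion rate of each component ∝ n_i/√M_i (partial pressure × 1/√M).
Mole fraction of F₂ in the effusate = (n_F₂/√M_F₂) / (n_F₂/√M_F₂ + n_Cl₂/√M_Cl₂)
= (0.313/√38.00) / (0.313/√38.00 + 1.80/√70.90) = 0.05078/(0.05078 + 0.2138) = 0.192.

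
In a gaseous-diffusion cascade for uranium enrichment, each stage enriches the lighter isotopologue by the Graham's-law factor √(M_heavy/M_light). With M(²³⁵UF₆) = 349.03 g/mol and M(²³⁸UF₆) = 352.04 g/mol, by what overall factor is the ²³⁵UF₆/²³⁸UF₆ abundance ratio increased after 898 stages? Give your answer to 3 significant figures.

47.3

The single-stage factor is √(M_heavy/M_light), so 898 stages give [√(352.04/349.03)]^898 = (352.04/349.03)^(898/2).
= 1.00862^449 = 47.3.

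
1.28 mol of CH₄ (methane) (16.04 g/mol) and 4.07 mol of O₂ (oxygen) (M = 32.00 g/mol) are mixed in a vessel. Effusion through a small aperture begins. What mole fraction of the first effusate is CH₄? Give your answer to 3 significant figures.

The effusion rate of species i is ∝ p_i/√M_i ∝ n_i/√M_i.
Mole fraction of CH₄ in the effusate = (n_CH₄/√M_CH₄) / (n_CH₄/√M_CH₄ + n_O₂/√M_O₂)
= (1.28/√16.04) / (1.28/√16.04 + 4.07/√32.00) = 0.3196/(0.3196 + 0.7195) = 0.308.

0.308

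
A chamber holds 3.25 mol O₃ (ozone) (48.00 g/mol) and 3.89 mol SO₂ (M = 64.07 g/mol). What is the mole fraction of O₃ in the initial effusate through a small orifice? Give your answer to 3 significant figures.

0.491

Rate_i ∝ x_i/√M_i (Graham's law weighted by mole fraction), so the effusate composition follows n_i/√M_i.
Mole fraction of O₃ in the effusate = (n_O₃/√M_O₃) / (n_O₃/√M_O₃ + n_SO₂/√M_SO₂)
= (3.25/√48.00) / (3.25/√48.00 + 3.89/√64.07) = 0.4691/(0.4691 + 0.4860) = 0.491.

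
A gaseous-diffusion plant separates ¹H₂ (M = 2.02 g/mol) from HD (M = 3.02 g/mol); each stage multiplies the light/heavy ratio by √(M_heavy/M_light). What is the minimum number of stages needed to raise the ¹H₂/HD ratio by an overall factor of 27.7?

17

With α = √(3.02/2.02) per stage, ln α = ½ ln(1.49505) = 0.2011.
Need α^N ≥ 27.7 ⇒ N ≥ ln(27.7) / ln α = 3.321 / 0.2011 = 16.52.
Rounding up, N = 17 stages.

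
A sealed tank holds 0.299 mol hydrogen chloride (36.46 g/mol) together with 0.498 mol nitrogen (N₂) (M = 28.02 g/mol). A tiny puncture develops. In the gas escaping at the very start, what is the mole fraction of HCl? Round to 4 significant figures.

0.3448

Each component's effusion rate ∝ (its partial pressure)·(1/√M) ∝ n_i/√M_i.
Mole fraction of HCl in the effusate = (n_HCl/√M_HCl) / (n_HCl/√M_HCl + n_N₂/√M_N₂)
= (0.299/√36.46) / (0.299/√36.46 + 0.498/√28.02) = 0.04952/(0.04952 + 0.09408) = 0.3448.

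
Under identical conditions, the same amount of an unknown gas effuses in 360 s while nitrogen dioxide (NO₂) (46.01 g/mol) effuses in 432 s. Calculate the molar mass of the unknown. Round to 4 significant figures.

31.95 g/mol

From Graham's law, t_X/t_NO₂ = √(M_X/M_NO₂).
360/432 = 0.8333 = √(M_X/46.01)
M_X = 46.01 × 0.8333² = 46.01 × 0.6944 = 31.95 g/mol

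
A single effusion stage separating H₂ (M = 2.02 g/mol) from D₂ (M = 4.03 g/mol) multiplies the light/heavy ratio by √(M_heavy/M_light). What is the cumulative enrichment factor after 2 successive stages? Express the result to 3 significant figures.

2.00

After 2 stages the ratio has grown by (√(4.03/2.02))^2 = (4.03/2.02)^(2/2).
= 1.99505^1 = 2.00.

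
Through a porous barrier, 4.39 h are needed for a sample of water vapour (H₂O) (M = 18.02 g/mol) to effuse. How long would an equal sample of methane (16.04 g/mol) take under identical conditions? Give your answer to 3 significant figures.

4.14 h

Since effusion rate ∝ 1/√M, t_CH₄/t_H₂O = √(M_CH₄/M_H₂O) = √(16.04/18.02) = √0.8901 = 0.9435.
So the time for CH₄ is 4.39 × 0.9435 = 4.14 h.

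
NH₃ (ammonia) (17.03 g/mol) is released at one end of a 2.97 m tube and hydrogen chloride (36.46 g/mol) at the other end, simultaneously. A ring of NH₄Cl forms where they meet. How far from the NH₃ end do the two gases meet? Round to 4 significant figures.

1.764 m

In equal time, each gas travels a distance ∝ its rate ∝ 1/√M, so d_NH₃/d_HCl = √(M_HCl/M_NH₃) = √(36.46/17.03) = 1.463.
With d_NH₃ + d_HCl = 2.97 m, d_HCl = 2.97/(1 + 1.463) = 1.206 m.
d_NH₃ = 2.97 − 1.206 = 1.764 m.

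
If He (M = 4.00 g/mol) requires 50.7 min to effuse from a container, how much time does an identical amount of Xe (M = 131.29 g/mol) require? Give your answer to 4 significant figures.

Using Graham's law: t_Xe/t_He = √(M_Xe/M_He) = √(131.29/4.00) = √32.82 = 5.729.
So the time for Xe is 50.7 × 5.729 = 290.5 min.

290.5 min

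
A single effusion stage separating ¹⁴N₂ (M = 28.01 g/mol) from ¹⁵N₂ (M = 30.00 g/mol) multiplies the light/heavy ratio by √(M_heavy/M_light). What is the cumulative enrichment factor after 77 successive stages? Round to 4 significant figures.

14.05

Overall factor = α^77 with α = √(30.00/28.01), i.e. (30.00/28.01)^(77/2).
= 1.07105^(77/2) = 14.05.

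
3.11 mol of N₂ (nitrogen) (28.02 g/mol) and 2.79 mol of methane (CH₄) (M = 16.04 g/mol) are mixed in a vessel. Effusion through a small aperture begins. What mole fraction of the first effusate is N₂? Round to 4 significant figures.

The effusion rate of species i is ∝ p_i/√M_i ∝ n_i/√M_i.
Mole fraction of N₂ in the effusate = (n_N₂/√M_N₂) / (n_N₂/√M_N₂ + n_CH₄/√M_CH₄)
= (3.11/√28.02) / (3.11/√28.02 + 2.79/√16.04) = 0.5875/(0.5875 + 0.6966) = 0.4575.

0.4575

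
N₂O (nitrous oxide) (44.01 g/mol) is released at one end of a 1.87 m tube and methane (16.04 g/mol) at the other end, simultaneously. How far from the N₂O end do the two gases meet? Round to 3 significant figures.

0.704 m

In equal time, each gas travels a distance ∝ its rate ∝ 1/√M, so d_N₂O/d_CH₄ = √(M_CH₄/M_N₂O) = √(16.04/44.01) = 0.6037.
With d_N₂O + d_CH₄ = 1.87 m, d_CH₄ = 1.87/(1 + 0.6037) = 1.166 m.
d_N₂O = 1.87 − 1.166 = 0.704 m.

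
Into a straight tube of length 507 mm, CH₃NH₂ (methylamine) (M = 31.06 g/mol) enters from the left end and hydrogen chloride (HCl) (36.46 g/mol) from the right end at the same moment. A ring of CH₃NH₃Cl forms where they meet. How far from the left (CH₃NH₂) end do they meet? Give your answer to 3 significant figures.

Distances travelled in equal time are proportional to diffusion rates, so d_CH₃NH₂/d_HCl = √(M_HCl/M_CH₃NH₂) = √(36.46/31.06) = 1.083.
With d_CH₃NH₂ + d_HCl = 507 mm, d_HCl = 507/(1 + 1.083) = 243.3 mm.
d_CH₃NH₂ = 507 − 243.3 = 264 mm.

264 mm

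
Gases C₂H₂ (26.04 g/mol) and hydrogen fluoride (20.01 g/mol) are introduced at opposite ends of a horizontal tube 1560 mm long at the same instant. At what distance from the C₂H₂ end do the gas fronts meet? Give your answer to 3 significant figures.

729 mm

The fronts meet when d_C₂H₂ + d_HF = L with d_C₂H₂/d_HF = √(M_HF/M_C₂H₂) (Graham's law). Here √(M_HF/M_C₂H₂) = √(20.01/26.04) = 0.8766.
With d_C₂H₂ + d_HF = 1560 mm, d_HF = 1560/(1 + 0.8766) = 831.3 mm.
d_C₂H₂ = 1560 − 831.3 = 729 mm.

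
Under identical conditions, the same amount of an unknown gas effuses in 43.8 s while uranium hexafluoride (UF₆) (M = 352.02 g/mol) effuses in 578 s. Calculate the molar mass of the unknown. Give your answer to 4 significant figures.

2.021 g/mol

By Graham's law, t_X/t_UF₆ = √(M_X/M_UF₆).
43.8/578 = 0.07578 = √(M_X/352.02)
M_X = 352.02 × 0.07578² = 352.02 × 0.005742 = 2.021 g/mol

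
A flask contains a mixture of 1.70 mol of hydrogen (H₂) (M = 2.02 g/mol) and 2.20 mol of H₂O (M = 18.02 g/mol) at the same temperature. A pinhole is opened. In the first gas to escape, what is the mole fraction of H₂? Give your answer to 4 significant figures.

Each component's effusion rate ∝ (its partial pressure)·(1/√M) ∝ n_i/√M_i.
So x_H₂ in the escaping gas = (n_H₂/√M_H₂) / Σ(n_i/√M_i)
= (1.70/√2.02) / (1.70/√2.02 + 2.20/√18.02) = 1.196/(1.196 + 0.5183) = 0.6977.

0.6977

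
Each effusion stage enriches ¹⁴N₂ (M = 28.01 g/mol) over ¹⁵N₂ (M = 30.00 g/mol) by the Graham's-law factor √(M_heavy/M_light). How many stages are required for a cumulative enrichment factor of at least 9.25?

With α = √(30.00/28.01) per stage, ln α = ½ ln(1.07105) = 0.03432.
Need α^N ≥ 9.25 ⇒ N ≥ ln(9.25) / ln α = 2.225 / 0.03432 = 64.82.
So at least 65 stages are needed.

65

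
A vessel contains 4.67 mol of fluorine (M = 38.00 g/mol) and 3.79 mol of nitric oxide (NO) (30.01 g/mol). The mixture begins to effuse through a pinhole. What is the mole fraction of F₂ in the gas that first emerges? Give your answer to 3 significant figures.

The effusion rate of species i is ∝ p_i/√M_i ∝ n_i/√M_i.
Mole fraction of F₂ in the effusate = (n_F₂/√M_F₂) / (n_F₂/√M_F₂ + n_NO/√M_NO)
= (4.67/√38.00) / (4.67/√38.00 + 3.79/√30.01) = 0.7576/(0.7576 + 0.6918) = 0.523.

0.523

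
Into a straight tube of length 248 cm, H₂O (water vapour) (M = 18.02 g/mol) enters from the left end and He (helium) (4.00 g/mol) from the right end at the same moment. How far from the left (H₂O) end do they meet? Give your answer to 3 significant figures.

In equal time, each gas travels a distance ∝ its rate ∝ 1/√M, so d_H₂O/d_He = √(M_He/M_H₂O) = √(4.00/18.02) = 0.4711.
With d_H₂O + d_He = 248 cm, d_He = 248/(1 + 0.4711) = 168.6 cm.
d_H₂O = 248 − 168.6 = 79.4 cm.

79.4 cm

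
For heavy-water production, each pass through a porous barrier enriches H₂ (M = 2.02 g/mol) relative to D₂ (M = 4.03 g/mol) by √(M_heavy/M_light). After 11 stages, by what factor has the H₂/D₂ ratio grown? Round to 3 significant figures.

44.6

Each stage multiplies the ratio by α = √(4.03/2.02), so after 11 stages the overall factor is α^11 = (4.03/2.02)^(11/2).
= 1.99505^(11/2) = 44.6.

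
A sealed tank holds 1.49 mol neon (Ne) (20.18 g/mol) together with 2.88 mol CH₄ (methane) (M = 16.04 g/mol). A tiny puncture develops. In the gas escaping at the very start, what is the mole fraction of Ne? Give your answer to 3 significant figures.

The effusion rate of species i is ∝ p_i/√M_i ∝ n_i/√M_i.
So x_Ne in the escaping gas = (n_Ne/√M_Ne) / Σ(n_i/√M_i)
= (1.49/√20.18) / (1.49/√20.18 + 2.88/√16.04) = 0.3317/(0.3317 + 0.7191) = 0.316.

0.316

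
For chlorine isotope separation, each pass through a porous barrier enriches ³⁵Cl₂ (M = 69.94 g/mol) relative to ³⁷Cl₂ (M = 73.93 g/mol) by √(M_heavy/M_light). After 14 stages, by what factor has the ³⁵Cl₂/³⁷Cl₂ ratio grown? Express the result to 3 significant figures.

After 14 stages the ratio has grown by (√(73.93/69.94))^14 = (73.93/69.94)^(14/2).
= 1.05705^7 = 1.47.

1.47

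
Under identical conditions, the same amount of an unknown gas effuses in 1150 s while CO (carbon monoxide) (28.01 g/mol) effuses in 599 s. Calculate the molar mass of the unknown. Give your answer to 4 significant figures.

103.2 g/mol

Using Graham's law: t_X/t_CO = √(M_X/M_CO).
1150/599 = 1.920 = √(M_X/28.01)
M_X = 28.01 × 1.920² = 28.01 × 3.686 = 103.2 g/mol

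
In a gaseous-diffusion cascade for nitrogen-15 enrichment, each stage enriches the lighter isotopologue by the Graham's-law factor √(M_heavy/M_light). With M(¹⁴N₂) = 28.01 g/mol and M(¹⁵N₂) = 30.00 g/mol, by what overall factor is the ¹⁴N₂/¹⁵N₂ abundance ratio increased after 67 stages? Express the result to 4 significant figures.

The single-stage factor is √(M_heavy/M_light), so 67 stages give [√(30.00/28.01)]^67 = (30.00/28.01)^(67/2).
= 1.07105^(67/2) = 9.967.

9.967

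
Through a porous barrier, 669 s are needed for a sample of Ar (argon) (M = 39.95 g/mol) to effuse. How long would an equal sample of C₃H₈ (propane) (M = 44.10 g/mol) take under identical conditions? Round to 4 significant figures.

702.9 s

From Graham's law, t_C₃H₈/t_Ar = √(M_C₃H₈/M_Ar) = √(44.10/39.95) = √1.104 = 1.051.
So the time for C₃H₈ is 669 × 1.051 = 702.9 s.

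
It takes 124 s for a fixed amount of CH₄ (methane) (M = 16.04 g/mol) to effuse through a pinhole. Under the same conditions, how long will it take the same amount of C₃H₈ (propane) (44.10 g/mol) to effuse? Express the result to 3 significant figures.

From Graham's law, t_C₃H₈/t_CH₄ = √(M_C₃H₈/M_CH₄) = √(44.10/16.04) = √2.749 = 1.658.
So the time for C₃H₈ is 124 × 1.658 = 206 s.

206 s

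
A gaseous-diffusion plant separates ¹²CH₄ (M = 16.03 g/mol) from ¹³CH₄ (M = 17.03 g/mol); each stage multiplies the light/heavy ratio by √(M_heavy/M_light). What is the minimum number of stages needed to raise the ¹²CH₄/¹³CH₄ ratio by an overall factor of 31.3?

114

Single-stage factor α = √(17.03/16.03), so ln α = ½ ln(1.06238) = 0.03026.
Need α^N ≥ 31.3 ⇒ N ≥ ln(31.3) / ln α = 3.444 / 0.03026 = 113.81.
So at least 114 stages are needed.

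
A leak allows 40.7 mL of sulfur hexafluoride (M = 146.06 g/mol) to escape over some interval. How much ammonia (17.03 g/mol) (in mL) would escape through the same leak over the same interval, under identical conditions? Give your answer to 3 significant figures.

Since effusion rate ∝ 1/√M, rate_NH₃/rate_SF₆ = √(M_SF₆/M_NH₃) = √(146.06/17.03) = √8.577 = 2.929.
So the volume for NH₃ is 40.7 × 2.929 = 119 mL.

119 mL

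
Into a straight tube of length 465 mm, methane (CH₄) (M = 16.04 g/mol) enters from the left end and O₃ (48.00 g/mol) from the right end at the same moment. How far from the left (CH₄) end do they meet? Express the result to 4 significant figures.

294.7 mm

The fronts meet when d_CH₄ + d_O₃ = L with d_CH₄/d_O₃ = √(M_O₃/M_CH₄) (Graham's law). Here √(M_O₃/M_CH₄) = √(48.00/16.04) = 1.730.
With d_CH₄ + d_O₃ = 465 mm, d_O₃ = 465/(1 + 1.730) = 170.3 mm.
d_CH₄ = 465 − 170.3 = 294.7 mm.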